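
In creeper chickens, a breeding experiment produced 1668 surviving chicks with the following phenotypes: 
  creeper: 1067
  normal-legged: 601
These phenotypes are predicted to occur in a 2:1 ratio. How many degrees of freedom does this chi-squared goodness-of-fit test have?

1

A goodness-of-fit test with 2 phenotype classes has df = 2 − 1 = 1.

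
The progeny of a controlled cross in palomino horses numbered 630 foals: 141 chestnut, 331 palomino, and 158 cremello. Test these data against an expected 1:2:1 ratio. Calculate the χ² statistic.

2.543

Under the 1:2:1 hypothesis (Σ ratio = 4, N = 630):
  chestnut: 630 × 1/4 = 157.5
  palomino: 630 × 2/4 = 315
  cremello: 630 × 1/4 = 157.5
χ² = Σ (O − E)² / E
  chestnut: (141 − 157.5)² / 157.5 = 1.7286
  palomino: (331 − 315)² / 315 = 0.8127
  cremello: (158 − 157.5)² / 157.5 = 0.0016
χ² = 1.7286 + 0.8127 + 0.0016 = 2.5429 ≈ 2.543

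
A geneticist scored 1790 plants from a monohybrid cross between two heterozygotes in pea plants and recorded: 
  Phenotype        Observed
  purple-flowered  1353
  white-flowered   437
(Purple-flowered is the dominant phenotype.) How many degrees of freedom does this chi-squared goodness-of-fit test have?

For a monohybrid cross between heterozygotes with complete dominance, the expected phenotypic ratio is 3:1.
A goodness-of-fit test with 2 phenotype classes has df = 2 − 1 = 1.

1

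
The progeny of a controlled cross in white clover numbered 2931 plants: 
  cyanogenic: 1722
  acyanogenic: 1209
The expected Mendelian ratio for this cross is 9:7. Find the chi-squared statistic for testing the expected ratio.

Under the 9:7 hypothesis (Σ ratio = 16, N = 2931):
  cyanogenic: 2931 × 9/16 = 1648.6875
  acyanogenic: 2931 × 7/16 = 1282.3125
χ² = Σ (O − E)² / E
  cyanogenic: (1722 − 1648.6875)² / 1648.6875 = 3.2600
  acyanogenic: (1209 − 1282.3125)² / 1282.3125 = 4.1914
χ² = 3.2600 + 4.1914 = 7.4514 ≈ 7.451

7.451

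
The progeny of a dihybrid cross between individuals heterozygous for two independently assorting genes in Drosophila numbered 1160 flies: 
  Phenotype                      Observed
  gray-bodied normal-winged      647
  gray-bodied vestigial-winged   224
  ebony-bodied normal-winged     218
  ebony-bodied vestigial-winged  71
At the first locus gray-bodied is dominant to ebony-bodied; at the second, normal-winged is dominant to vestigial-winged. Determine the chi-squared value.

A dihybrid F₂ with independent assortment and complete dominance at both loci gives a 9:3:3:1 phenotypic ratio.
Total ratio parts = 16. Expected numbers out of 1160:
  gray-bodied normal-winged: 1160 × 9/16 = 652.5
  gray-bodied vestigial-winged: 1160 × 3/16 = 217.5
  ebony-bodied normal-winged: 1160 × 3/16 = 217.5
  ebony-bodied vestigial-winged: 1160 × 1/16 = 72.5
χ² = Σ (O − E)² / E
  gray-bodied normal-winged: (647 − 652.5)² / 652.5 = 0.0464
  gray-bodied vestigial-winged: (224 − 217.5)² / 217.5 = 0.1943
  ebony-bodied normal-winged: (218 − 217.5)² / 217.5 = 0.0011
  ebony-bodied vestigial-winged: (71 − 72.5)² / 72.5 = 0.0310
χ² = 0.0464 + 0.1943 + 0.0011 + 0.0310 = 0.2728 ≈ 0.273

0.273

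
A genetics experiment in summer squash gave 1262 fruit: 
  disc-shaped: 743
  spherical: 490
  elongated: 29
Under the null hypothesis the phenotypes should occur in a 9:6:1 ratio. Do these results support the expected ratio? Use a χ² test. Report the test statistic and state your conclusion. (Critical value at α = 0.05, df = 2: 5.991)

Total ratio parts = 16. Expected numbers out of 1262:
  disc-shaped: 1262 × 9/16 = 709.875
  spherical: 1262 × 6/16 = 473.25
  elongated: 1262 × 1/16 = 78.875
χ² = Σ (O − E)² / E
  disc-shaped: (743 − 709.875)² / 709.875 = 1.5457
  spherical: (490 − 473.25)² / 473.25 = 0.5928
  elongated: (29 − 78.875)² / 78.875 = 31.5374
χ² = 1.5457 + 0.5928 + 31.5374 = 33.6759 ≈ 33.676
Degrees of freedom = 3 − 1 = 2; critical value at α = 0.05 is 5.991.
Since 33.676 > 5.991, we reject the null hypothesis — the data do not fit the 9:6:1 ratio.

33.676; not consistent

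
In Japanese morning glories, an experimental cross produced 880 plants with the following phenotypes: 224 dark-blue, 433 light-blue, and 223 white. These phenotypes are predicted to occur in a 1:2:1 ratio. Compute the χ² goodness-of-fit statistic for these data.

Expected counts for N = 880 under a 1:2:1 ratio (total parts = 4):
  dark-blue: 880 × 1/4 = 220
  light-blue: 880 × 2/4 = 440
  white: 880 × 1/4 = 220
χ² = Σ (O − E)² / E
  dark-blue: (224 − 220)² / 220 = 0.0727
  light-blue: (433 − 440)² / 440 = 0.1114
  white: (223 − 220)² / 220 = 0.0409
χ² = 0.0727 + 0.1114 + 0.0409 = 0.225

0.225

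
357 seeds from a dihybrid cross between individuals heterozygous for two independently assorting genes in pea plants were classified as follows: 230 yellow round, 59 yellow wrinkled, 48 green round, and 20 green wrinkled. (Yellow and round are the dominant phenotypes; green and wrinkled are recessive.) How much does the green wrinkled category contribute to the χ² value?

0.240

A dihybrid F₂ with independent assortment and complete dominance at both loci gives a 9:3:3:1 phenotypic ratio.
Total ratio parts = 16. Expected numbers out of 357:
  yellow round: 357 × 9/16 = 200.8125
  yellow wrinkled: 357 × 3/16 = 66.9375
  green round: 357 × 3/16 = 66.9375
  green wrinkled: 357 × 1/16 = 22.3125
Contribution of green wrinkled: (20 − 22.3125)² / 22.3125 = 0.2397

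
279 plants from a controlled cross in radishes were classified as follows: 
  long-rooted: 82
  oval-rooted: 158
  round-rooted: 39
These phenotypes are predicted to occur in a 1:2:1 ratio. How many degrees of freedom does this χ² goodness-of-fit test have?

2

A goodness-of-fit test with 3 phenotype classes has df = 3 − 1 = 2.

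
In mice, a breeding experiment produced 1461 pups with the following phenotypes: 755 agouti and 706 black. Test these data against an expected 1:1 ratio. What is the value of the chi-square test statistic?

Under the 1:1 hypothesis (Σ ratio = 2, N = 1461):
  agouti: 1461 × 1/2 = 730.5
  black: 1461 × 1/2 = 730.5
χ² = Σ (O − E)² / E
  agouti: (755 − 730.5)² / 730.5 = 0.8217
  black: (706 − 730.5)² / 730.5 = 0.8217
χ² = 0.8217 + 0.8217 = 1.6434 ≈ 1.643

1.643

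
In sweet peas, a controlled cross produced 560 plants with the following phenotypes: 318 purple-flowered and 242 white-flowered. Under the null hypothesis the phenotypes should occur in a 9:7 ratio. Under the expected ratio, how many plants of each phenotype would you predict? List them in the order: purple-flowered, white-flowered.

Under the 9:7 hypothesis (Σ ratio = 16, N = 560):
  purple-flowered: 560 × 9/16 = 315
  white-flowered: 560 × 7/16 = 245

315, 245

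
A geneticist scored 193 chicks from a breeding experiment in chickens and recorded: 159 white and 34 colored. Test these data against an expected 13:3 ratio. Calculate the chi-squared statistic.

The 13:3 ratio has 16 parts, so with N = 193 the expected counts are:
  white: 193 × 13/16 = 156.8125
  colored: 193 × 3/16 = 36.1875
χ² = Σ (O − E)² / E
  white: (159 − 156.8125)² / 156.8125 = 0.0305
  colored: (34 − 36.1875)² / 36.1875 = 0.1322
χ² = 0.0305 + 0.1322 = 0.1627 ≈ 0.163

0.163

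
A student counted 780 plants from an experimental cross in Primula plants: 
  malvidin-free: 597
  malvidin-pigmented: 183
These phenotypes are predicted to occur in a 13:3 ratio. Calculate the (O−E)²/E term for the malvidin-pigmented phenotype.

Expected counts for N = 780 under a 13:3 ratio (total parts = 16):
  malvidin-free: 780 × 13/16 = 633.75
  malvidin-pigmented: 780 × 3/16 = 146.25
Contribution of malvidin-pigmented: (183 − 146.25)² / 146.25 = 9.2346

9.235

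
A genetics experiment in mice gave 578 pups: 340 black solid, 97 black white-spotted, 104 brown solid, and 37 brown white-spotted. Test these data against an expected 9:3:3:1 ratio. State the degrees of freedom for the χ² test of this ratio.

A goodness-of-fit test with 4 phenotype classes has df = 4 − 1 = 3.

3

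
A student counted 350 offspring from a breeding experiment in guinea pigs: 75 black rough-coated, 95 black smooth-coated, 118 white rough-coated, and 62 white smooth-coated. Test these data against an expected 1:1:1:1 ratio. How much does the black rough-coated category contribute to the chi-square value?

Expected counts for N = 350 under a 1:1:1:1 ratio (total parts = 4):
  black rough-coated: 350 × 1/4 = 87.5
  black smooth-coated: 350 × 1/4 = 87.5
  white rough-coated: 350 × 1/4 = 87.5
  white smooth-coated: 350 × 1/4 = 87.5
Contribution of black rough-coated: (75 − 87.5)² / 87.5 = 1.7857

1.786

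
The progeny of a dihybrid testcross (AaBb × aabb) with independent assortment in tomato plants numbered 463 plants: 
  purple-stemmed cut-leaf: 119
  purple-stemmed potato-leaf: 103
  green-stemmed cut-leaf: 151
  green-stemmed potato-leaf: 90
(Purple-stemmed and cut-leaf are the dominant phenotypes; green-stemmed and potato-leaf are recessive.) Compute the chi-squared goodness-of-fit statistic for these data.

A dihybrid testcross with independent assortment gives a 1:1:1:1 ratio.
Under the 1:1:1:1 hypothesis (Σ ratio = 4, N = 463):
  purple-stemmed cut-leaf: 463 × 1/4 = 115.75
  purple-stemmed potato-leaf: 463 × 1/4 = 115.75
  green-stemmed cut-leaf: 463 × 1/4 = 115.75
  green-stemmed potato-leaf: 463 × 1/4 = 115.75
χ² = Σ (O − E)² / E
  purple-stemmed cut-leaf: (119 − 115.75)² / 115.75 = 0.0913
  purple-stemmed potato-leaf: (103 − 115.75)² / 115.75 = 1.4044
  green-stemmed cut-leaf: (151 − 115.75)² / 115.75 = 10.7349
  green-stemmed potato-leaf: (90 − 115.75)² / 115.75 = 5.7284
χ² = 0.0913 + 1.4044 + 10.7349 + 5.7284 = 17.959

17.959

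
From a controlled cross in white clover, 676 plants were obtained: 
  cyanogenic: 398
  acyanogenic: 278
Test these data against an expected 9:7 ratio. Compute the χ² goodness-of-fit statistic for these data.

1.894

The 9:7 ratio has 16 parts, so with N = 676 the expected counts are:
  cyanogenic: 676 × 9/16 = 380.25
  acyanogenic: 676 × 7/16 = 295.75
χ² = Σ (O − E)² / E
  cyanogenic: (398 − 380.25)² / 380.25 = 0.8286
  acyanogenic: (278 − 295.75)² / 295.75 = 1.0653
χ² = 0.8286 + 1.0653 = 1.8939 ≈ 1.894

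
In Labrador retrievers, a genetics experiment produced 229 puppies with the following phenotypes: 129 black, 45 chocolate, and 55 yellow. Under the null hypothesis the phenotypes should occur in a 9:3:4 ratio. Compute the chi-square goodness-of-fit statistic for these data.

The 9:3:4 ratio has 16 parts, so with N = 229 the expected counts are:
  black: 229 × 9/16 = 128.8125
  chocolate: 229 × 3/16 = 42.9375
  yellow: 229 × 4/16 = 57.25
χ² = Σ (O − E)² / E
  black: (129 − 128.8125)² / 128.8125 = 0.0003
  chocolate: (45 − 42.9375)² / 42.9375 = 0.0991
  yellow: (55 − 57.25)² / 57.25 = 0.0884
χ² = 0.0003 + 0.0991 + 0.0884 = 0.1878 ≈ 0.188

0.188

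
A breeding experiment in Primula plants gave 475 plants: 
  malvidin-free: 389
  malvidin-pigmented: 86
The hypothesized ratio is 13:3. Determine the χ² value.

0.130

Expected counts for N = 475 under a 13:3 ratio (total parts = 16):
  malvidin-free: 475 × 13/16 = 385.9375
  malvidin-pigmented: 475 × 3/16 = 89.0625
χ² = Σ (O − E)² / E
  malvidin-free: (389 − 385.9375)² / 385.9375 = 0.0243
  malvidin-pigmented: (86 − 89.0625)² / 89.0625 = 0.1053
χ² = 0.0243 + 0.1053 = 0.1296 ≈ 0.130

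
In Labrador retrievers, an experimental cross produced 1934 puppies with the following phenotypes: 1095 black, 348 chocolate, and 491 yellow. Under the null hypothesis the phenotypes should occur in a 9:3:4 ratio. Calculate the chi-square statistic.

Total ratio parts = 16. Expected numbers out of 1934:
  black: 1934 × 9/16 = 1087.875
  chocolate: 1934 × 3/16 = 362.625
  yellow: 1934 × 4/16 = 483.5
χ² = Σ (O − E)² / E
  black: (1095 − 1087.875)² / 1087.875 = 0.0467
  chocolate: (348 − 362.625)² / 362.625 = 0.5898
  yellow: (491 − 483.5)² / 483.5 = 0.1163
χ² = 0.0467 + 0.5898 + 0.1163 = 0.7528 ≈ 0.753

0.753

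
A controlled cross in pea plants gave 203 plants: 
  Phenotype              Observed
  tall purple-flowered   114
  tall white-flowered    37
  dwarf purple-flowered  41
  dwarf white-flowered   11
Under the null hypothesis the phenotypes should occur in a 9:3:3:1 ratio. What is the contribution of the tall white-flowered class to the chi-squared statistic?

The 9:3:3:1 ratio has 16 parts, so with N = 203 the expected counts are:
  tall purple-flowered: 203 × 9/16 = 114.1875
  tall white-flowered: 203 × 3/16 = 38.0625
  dwarf purple-flowered: 203 × 3/16 = 38.0625
  dwarf white-flowered: 203 × 1/16 = 12.6875
Contribution of tall white-flowered: (37 − 38.0625)² / 38.0625 = 0.0297

0.030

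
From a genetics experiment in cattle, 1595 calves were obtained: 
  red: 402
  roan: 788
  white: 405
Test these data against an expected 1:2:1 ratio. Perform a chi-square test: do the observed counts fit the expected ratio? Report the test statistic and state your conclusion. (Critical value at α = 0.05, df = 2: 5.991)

Under the 1:2:1 hypothesis (Σ ratio = 4, N = 1595):
  red: 1595 × 1/4 = 398.75
  roan: 1595 × 2/4 = 797.5
  white: 1595 × 1/4 = 398.75
χ² = Σ (O − E)² / E
  red: (402 − 398.75)² / 398.75 = 0.0265
  roan: (788 − 797.5)² / 797.5 = 0.1132
  white: (405 − 398.75)² / 398.75 = 0.0980
χ² = 0.0265 + 0.1132 + 0.0980 = 0.2377 ≈ 0.238
Degrees of freedom = 3 − 1 = 2; critical value at α = 0.05 is 5.991.
Since 0.238 < 5.991, we fail to reject the null hypothesis — the data are consistent with the 1:2:1 ratio.

0.238; consistent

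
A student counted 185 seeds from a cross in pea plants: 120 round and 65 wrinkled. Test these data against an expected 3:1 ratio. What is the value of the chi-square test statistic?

10.135

Total ratio parts = 4. Expected numbers out of 185:
  round: 185 × 3/4 = 138.75
  wrinkled: 185 × 1/4 = 46.25
χ² = Σ (O − E)² / E
  round: (120 − 138.75)² / 138.75 = 2.5338
  wrinkled: (65 − 46.25)² / 46.25 = 7.6014
χ² = 2.5338 + 7.6014 = 10.1352 ≈ 10.135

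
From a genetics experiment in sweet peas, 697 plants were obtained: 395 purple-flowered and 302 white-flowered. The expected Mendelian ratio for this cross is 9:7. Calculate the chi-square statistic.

Total ratio parts = 16. Expected numbers out of 697:
  purple-flowered: 697 × 9/16 = 392.0625
  white-flowered: 697 × 7/16 = 304.9375
χ² = Σ (O − E)² / E
  purple-flowered: (395 − 392.0625)² / 392.0625 = 0.0220
  white-flowered: (302 − 304.9375)² / 304.9375 = 0.0283
χ² = 0.0220 + 0.0283 = 0.0503 ≈ 0.050

0.050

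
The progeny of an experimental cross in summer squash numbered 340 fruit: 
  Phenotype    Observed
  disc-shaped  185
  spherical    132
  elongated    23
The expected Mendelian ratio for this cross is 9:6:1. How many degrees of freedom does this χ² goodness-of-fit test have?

2

A goodness-of-fit test with 3 phenotype classes has df = 3 − 1 = 2.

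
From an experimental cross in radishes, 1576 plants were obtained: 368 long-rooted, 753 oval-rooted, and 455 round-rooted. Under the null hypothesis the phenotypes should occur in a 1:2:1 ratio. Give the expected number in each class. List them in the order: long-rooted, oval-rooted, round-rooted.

394, 788, 394

The 1:2:1 ratio has 4 parts, so with N = 1576 the expected counts are:
  long-rooted: 1576 × 1/4 = 394
  oval-rooted: 1576 × 2/4 = 788
  round-rooted: 1576 × 1/4 = 394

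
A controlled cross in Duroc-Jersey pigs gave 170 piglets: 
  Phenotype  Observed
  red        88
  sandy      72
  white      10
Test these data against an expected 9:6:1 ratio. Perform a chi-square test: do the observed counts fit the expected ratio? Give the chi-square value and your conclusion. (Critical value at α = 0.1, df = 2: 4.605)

1.712; consistent

Expected counts for N = 170 under a 9:6:1 ratio (total parts = 16):
  red: 170 × 9/16 = 95.625
  sandy: 170 × 6/16 = 63.75
  white: 170 × 1/16 = 10.625
χ² = Σ (O − E)² / E
  red: (88 − 95.625)² / 95.625 = 0.6080
  sandy: (72 − 63.75)² / 63.75 = 1.0676
  white: (10 − 10.625)² / 10.625 = 0.0368
χ² = 0.6080 + 1.0676 + 0.0368 = 1.7124 ≈ 1.712
Degrees of freedom = 3 − 1 = 2; critical value at α = 0.1 is 4.605.
Since 1.712 < 4.605, we fail to reject the null hypothesis — the data are consistent with the 9:6:1 ratio.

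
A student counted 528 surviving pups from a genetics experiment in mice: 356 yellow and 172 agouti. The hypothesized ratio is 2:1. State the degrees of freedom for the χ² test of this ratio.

A goodness-of-fit test with 2 phenotype classes has df = 2 − 1 = 1.

1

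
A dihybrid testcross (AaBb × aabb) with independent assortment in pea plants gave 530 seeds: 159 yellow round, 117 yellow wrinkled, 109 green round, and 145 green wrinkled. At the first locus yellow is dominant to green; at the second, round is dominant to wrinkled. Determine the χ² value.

12.460

A dihybrid testcross with independent assortment gives a 1:1:1:1 ratio.
Expected counts for N = 530 under a 1:1:1:1 ratio (total parts = 4):
  yellow round: 530 × 1/4 = 132.5
  yellow wrinkled: 530 × 1/4 = 132.5
  green round: 530 × 1/4 = 132.5
  green wrinkled: 530 × 1/4 = 132.5
χ² = Σ (O − E)² / E
  yellow round: (159 − 132.5)² / 132.5 = 5.3000
  yellow wrinkled: (117 − 132.5)² / 132.5 = 1.8132
  green round: (109 − 132.5)² / 132.5 = 4.1679
  green wrinkled: (145 − 132.5)² / 132.5 = 1.1792
χ² = 5.3000 + 1.8132 + 4.1679 + 1.1792 = 12.4603 ≈ 12.460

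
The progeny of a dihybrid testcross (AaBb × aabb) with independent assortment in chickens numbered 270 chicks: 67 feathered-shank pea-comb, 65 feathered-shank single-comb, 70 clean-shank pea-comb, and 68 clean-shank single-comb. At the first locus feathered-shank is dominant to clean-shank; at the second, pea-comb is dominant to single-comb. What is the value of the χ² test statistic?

A dihybrid testcross with independent assortment gives a 1:1:1:1 ratio.
Expected counts for N = 270 under a 1:1:1:1 ratio (total parts = 4):
  feathered-shank pea-comb: 270 × 1/4 = 67.5
  feathered-shank single-comb: 270 × 1/4 = 67.5
  clean-shank pea-comb: 270 × 1/4 = 67.5
  clean-shank single-comb: 270 × 1/4 = 67.5
χ² = Σ (O − E)² / E
  feathered-shank pea-comb: (67 − 67.5)² / 67.5 = 0.0037
  feathered-shank single-comb: (65 − 67.5)² / 67.5 = 0.0926
  clean-shank pea-comb: (70 − 67.5)² / 67.5 = 0.0926
  clean-shank single-comb: (68 − 67.5)² / 67.5 = 0.0037
χ² = 0.0037 + 0.0926 + 0.0926 + 0.0037 = 0.1926 ≈ 0.193

0.193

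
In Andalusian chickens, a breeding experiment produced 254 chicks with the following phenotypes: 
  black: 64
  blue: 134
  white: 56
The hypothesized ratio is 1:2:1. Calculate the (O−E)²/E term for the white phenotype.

The 1:2:1 ratio has 4 parts, so with N = 254 the expected counts are:
  black: 254 × 1/4 = 63.5
  blue: 254 × 2/4 = 127
  white: 254 × 1/4 = 63.5
Contribution of white: (56 − 63.5)² / 63.5 = 0.8858

0.886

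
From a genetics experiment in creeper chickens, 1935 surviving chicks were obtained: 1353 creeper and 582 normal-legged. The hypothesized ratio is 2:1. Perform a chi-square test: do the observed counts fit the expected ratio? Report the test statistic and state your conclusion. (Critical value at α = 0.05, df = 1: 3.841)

Expected counts for N = 1935 under a 2:1 ratio (total parts = 3):
  creeper: 1935 × 2/3 = 1290
  normal-legged: 1935 × 1/3 = 645
χ² = Σ (O − E)² / E
  creeper: (1353 − 1290)² / 1290 = 3.0767
  normal-legged: (582 − 645)² / 645 = 6.1535
χ² = 3.0767 + 6.1535 = 9.2302 ≈ 9.230
Degrees of freedom = 2 − 1 = 1; critical value at α = 0.05 is 3.841.
Since 9.230 > 3.841, we reject the null hypothesis — the data do not fit the 2:1 ratio.

9.230; not consistent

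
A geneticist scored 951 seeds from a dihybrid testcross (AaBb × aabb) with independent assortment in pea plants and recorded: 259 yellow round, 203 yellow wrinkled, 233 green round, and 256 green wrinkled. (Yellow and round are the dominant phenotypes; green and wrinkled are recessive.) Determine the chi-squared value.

A dihybrid testcross with independent assortment gives a 1:1:1:1 ratio.
The 1:1:1:1 ratio has 4 parts, so with N = 951 the expected counts are:
  yellow round: 951 × 1/4 = 237.75
  yellow wrinkled: 951 × 1/4 = 237.75
  green round: 951 × 1/4 = 237.75
  green wrinkled: 951 × 1/4 = 237.75
χ² = Σ (O − E)² / E
  yellow round: (259 − 237.75)² / 237.75 = 1.8993
  yellow wrinkled: (203 − 237.75)² / 237.75 = 5.0791
  green round: (233 − 237.75)² / 237.75 = 0.0949
  green wrinkled: (256 − 237.75)² / 237.75 = 1.4009
χ² = 1.8993 + 5.0791 + 0.0949 + 1.4009 = 8.4742 ≈ 8.474

8.474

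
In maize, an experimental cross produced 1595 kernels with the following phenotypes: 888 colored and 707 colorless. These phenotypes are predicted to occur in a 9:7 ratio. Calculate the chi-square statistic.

0.215

The 9:7 ratio has 16 parts, so with N = 1595 the expected counts are:
  colored: 1595 × 9/16 = 897.1875
  colorless: 1595 × 7/16 = 697.8125
χ² = Σ (O − E)² / E
  colored: (888 − 897.1875)² / 897.1875 = 0.0941
  colorless: (707 − 697.8125)² / 697.8125 = 0.1210
χ² = 0.0941 + 0.1210 = 0.2151 ≈ 0.215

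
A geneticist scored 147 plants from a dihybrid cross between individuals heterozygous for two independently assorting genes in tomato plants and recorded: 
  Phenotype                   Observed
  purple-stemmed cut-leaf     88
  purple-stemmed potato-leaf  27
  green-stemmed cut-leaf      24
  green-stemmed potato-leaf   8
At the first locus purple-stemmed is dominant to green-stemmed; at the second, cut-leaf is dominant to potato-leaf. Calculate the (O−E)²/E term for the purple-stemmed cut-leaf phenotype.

0.341

A dihybrid F₂ with independent assortment and complete dominance at both loci gives a 9:3:3:1 phenotypic ratio.
Under the 9:3:3:1 hypothesis (Σ ratio = 16, N = 147):
  purple-stemmed cut-leaf: 147 × 9/16 = 82.6875
  purple-stemmed potato-leaf: 147 × 3/16 = 27.5625
  green-stemmed cut-leaf: 147 × 3/16 = 27.5625
  green-stemmed potato-leaf: 147 × 1/16 = 9.1875
Contribution of purple-stemmed cut-leaf: (88 − 82.6875)² / 82.6875 = 0.3413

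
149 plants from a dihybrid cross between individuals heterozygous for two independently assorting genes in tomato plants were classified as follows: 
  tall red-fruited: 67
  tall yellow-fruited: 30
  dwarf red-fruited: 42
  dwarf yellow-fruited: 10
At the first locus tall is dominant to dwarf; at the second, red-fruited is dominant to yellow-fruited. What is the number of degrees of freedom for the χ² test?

3

A dihybrid F₂ with independent assortment and complete dominance at both loci gives a 9:3:3:1 phenotypic ratio.
A goodness-of-fit test with 4 phenotype classes has df = 4 − 1 = 3.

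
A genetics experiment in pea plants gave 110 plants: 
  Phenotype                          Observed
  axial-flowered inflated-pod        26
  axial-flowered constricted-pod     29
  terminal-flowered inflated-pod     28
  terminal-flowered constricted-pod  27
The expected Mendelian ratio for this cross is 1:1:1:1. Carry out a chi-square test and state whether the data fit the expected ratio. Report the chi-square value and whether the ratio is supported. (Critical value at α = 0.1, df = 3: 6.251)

0.182; consistent

Under the 1:1:1:1 hypothesis (Σ ratio = 4, N = 110):
  axial-flowered inflated-pod: 110 × 1/4 = 27.5
  axial-flowered constricted-pod: 110 × 1/4 = 27.5
  terminal-flowered inflated-pod: 110 × 1/4 = 27.5
  terminal-flowered constricted-pod: 110 × 1/4 = 27.5
χ² = Σ (O − E)² / E
  axial-flowered inflated-pod: (26 − 27.5)² / 27.5 = 0.0818
  axial-flowered constricted-pod: (29 − 27.5)² / 27.5 = 0.0818
  terminal-flowered inflated-pod: (28 − 27.5)² / 27.5 = 0.0091
  terminal-flowered constricted-pod: (27 − 27.5)² / 27.5 = 0.0091
χ² = 0.0818 + 0.0818 + 0.0091 + 0.0091 = 0.1818 ≈ 0.182
Degrees of freedom = 4 − 1 = 3; critical value at α = 0.1 is 6.251.
Since 0.182 < 6.251, we fail to reject the null hypothesis — the data are consistent with the 1:1:1:1 ratio.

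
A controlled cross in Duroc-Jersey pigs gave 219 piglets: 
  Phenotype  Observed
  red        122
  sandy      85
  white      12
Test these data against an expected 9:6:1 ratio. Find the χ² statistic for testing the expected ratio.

0.320

Under the 9:6:1 hypothesis (Σ ratio = 16, N = 219):
  red: 219 × 9/16 = 123.1875
  sandy: 219 × 6/16 = 82.125
  white: 219 × 1/16 = 13.6875
χ² = Σ (O − E)² / E
  red: (122 − 123.1875)² / 123.1875 = 0.0114
  sandy: (85 − 82.125)² / 82.125 = 0.1006
  white: (12 − 13.6875)² / 13.6875 = 0.2080
χ² = 0.0114 + 0.1006 + 0.2080 = 0.320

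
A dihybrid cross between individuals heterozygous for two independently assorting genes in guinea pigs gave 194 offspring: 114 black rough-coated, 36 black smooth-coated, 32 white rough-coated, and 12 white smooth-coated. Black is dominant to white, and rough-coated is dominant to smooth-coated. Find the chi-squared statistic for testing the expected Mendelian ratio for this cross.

0.749

A dihybrid F₂ with independent assortment and complete dominance at both loci gives a 9:3:3:1 phenotypic ratio.
Expected counts for N = 194 under a 9:3:3:1 ratio (total parts = 16):
  black rough-coated: 194 × 9/16 = 109.125
  black smooth-coated: 194 × 3/16 = 36.375
  white rough-coated: 194 × 3/16 = 36.375
  white smooth-coated: 194 × 1/16 = 12.125
χ² = Σ (O − E)² / E
  black rough-coated: (114 − 109.125)² / 109.125 = 0.2178
  black smooth-coated: (36 − 36.375)² / 36.375 = 0.0039
  white rough-coated: (32 − 36.375)² / 36.375 = 0.5262
  white smooth-coated: (12 − 12.125)² / 12.125 = 0.0013
χ² = 0.2178 + 0.0039 + 0.5262 + 0.0013 = 0.7492 ≈ 0.749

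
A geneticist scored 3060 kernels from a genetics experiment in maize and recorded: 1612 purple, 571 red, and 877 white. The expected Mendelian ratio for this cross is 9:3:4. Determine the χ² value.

Expected counts for N = 3060 under a 9:3:4 ratio (total parts = 16):
  purple: 3060 × 9/16 = 1721.25
  red: 3060 × 3/16 = 573.75
  white: 3060 × 4/16 = 765
χ² = Σ (O − E)² / E
  purple: (1612 − 1721.25)² / 1721.25 = 6.9342
  red: (571 − 573.75)² / 573.75 = 0.0132
  white: (877 − 765)² / 765 = 16.3974
χ² = 6.9342 + 0.0132 + 16.3974 = 23.3448 ≈ 23.345

23.345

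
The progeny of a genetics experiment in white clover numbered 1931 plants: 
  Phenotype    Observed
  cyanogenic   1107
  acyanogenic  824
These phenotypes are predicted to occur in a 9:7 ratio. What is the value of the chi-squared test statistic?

Total ratio parts = 16. Expected numbers out of 1931:
  cyanogenic: 1931 × 9/16 = 1086.1875
  acyanogenic: 1931 × 7/16 = 844.8125
χ² = Σ (O − E)² / E
  cyanogenic: (1107 − 1086.1875)² / 1086.1875 = 0.3988
  acyanogenic: (824 − 844.8125)² / 844.8125 = 0.5127
χ² = 0.3988 + 0.5127 = 0.9115 ≈ 0.912

0.912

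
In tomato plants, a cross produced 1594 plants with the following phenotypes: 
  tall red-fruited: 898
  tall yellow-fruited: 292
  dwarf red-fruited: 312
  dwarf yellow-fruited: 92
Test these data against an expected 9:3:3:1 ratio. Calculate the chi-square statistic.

1.320

Total ratio parts = 16. Expected numbers out of 1594:
  tall red-fruited: 1594 × 9/16 = 896.625
  tall yellow-fruited: 1594 × 3/16 = 298.875
  dwarf red-fruited: 1594 × 3/16 = 298.875
  dwarf yellow-fruited: 1594 × 1/16 = 99.625
χ² = Σ (O − E)² / E
  tall red-fruited: (898 − 896.625)² / 896.625 = 0.0021
  tall yellow-fruited: (292 − 298.875)² / 298.875 = 0.1581
  dwarf red-fruited: (312 − 298.875)² / 298.875 = 0.5764
  dwarf yellow-fruited: (92 − 99.625)² / 99.625 = 0.5836
χ² = 0.0021 + 0.1581 + 0.5764 + 0.5836 = 1.3202 ≈ 1.320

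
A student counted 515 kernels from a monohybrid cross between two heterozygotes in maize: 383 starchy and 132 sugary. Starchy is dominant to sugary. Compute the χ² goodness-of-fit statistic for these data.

0.109

For a monohybrid cross between heterozygotes with complete dominance, the expected phenotypic ratio is 3:1.
The 3:1 ratio has 4 parts, so with N = 515 the expected counts are:
  starchy: 515 × 3/4 = 386.25
  sugary: 515 × 1/4 = 128.75
χ² = Σ (O − E)² / E
  starchy: (383 − 386.25)² / 386.25 = 0.0273
  sugary: (132 − 128.75)² / 128.75 = 0.0820
χ² = 0.0273 + 0.0820 = 0.1093 ≈ 0.109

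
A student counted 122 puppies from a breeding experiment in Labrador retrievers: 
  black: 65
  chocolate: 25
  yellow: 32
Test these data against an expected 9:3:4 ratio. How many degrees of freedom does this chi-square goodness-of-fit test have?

2

A goodness-of-fit test with 3 phenotype classes has df = 3 − 1 = 2.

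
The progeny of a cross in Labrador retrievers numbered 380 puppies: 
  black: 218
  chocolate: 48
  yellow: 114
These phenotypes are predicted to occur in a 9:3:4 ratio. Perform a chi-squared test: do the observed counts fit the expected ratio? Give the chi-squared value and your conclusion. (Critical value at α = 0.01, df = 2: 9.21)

11.471; not consistent

Expected counts for N = 380 under a 9:3:4 ratio (total parts = 16):
  black: 380 × 9/16 = 213.75
  chocolate: 380 × 3/16 = 71.25
  yellow: 380 × 4/16 = 95
χ² = Σ (O − E)² / E
  black: (218 − 213.75)² / 213.75 = 0.0845
  chocolate: (48 − 71.25)² / 71.25 = 7.5868
  yellow: (114 − 95)² / 95 = 3.8000
χ² = 0.0845 + 7.5868 + 3.8000 = 11.4713 ≈ 11.471
Degrees of freedom = 3 − 1 = 2; critical value at α = 0.01 is 9.21.
Since 11.471 > 9.21, we reject the null hypothesis — the data do not fit the 9:3:4 ratio.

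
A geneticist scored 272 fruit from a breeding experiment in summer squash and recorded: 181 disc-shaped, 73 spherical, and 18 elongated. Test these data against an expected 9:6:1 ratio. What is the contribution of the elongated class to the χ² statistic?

0.059

Total ratio parts = 16. Expected numbers out of 272:
  disc-shaped: 272 × 9/16 = 153
  spherical: 272 × 6/16 = 102
  elongated: 272 × 1/16 = 17
Contribution of elongated: (18 − 17)² / 17 = 0.0588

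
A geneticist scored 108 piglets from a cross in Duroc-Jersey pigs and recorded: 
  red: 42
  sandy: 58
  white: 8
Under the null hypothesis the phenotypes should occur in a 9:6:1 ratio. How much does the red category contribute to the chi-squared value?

5.787

Under the 9:6:1 hypothesis (Σ ratio = 16, N = 108):
  red: 108 × 9/16 = 60.75
  sandy: 108 × 6/16 = 40.5
  white: 108 × 1/16 = 6.75
Contribution of red: (42 − 60.75)² / 60.75 = 5.7870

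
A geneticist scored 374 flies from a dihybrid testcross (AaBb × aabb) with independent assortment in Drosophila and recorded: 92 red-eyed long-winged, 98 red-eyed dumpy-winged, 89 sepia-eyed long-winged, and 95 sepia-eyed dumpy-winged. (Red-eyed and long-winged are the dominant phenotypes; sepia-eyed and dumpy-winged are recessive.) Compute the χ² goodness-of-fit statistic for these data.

0.481

A dihybrid testcross with independent assortment gives a 1:1:1:1 ratio.
Total ratio parts = 4. Expected numbers out of 374:
  red-eyed long-winged: 374 × 1/4 = 93.5
  red-eyed dumpy-winged: 374 × 1/4 = 93.5
  sepia-eyed long-winged: 374 × 1/4 = 93.5
  sepia-eyed dumpy-winged: 374 × 1/4 = 93.5
χ² = Σ (O − E)² / E
  red-eyed long-winged: (92 − 93.5)² / 93.5 = 0.0241
  red-eyed dumpy-winged: (98 − 93.5)² / 93.5 = 0.2166
  sepia-eyed long-winged: (89 − 93.5)² / 93.5 = 0.2166
  sepia-eyed dumpy-winged: (95 − 93.5)² / 93.5 = 0.0241
χ² = 0.0241 + 0.2166 + 0.2166 + 0.0241 = 0.4814 ≈ 0.481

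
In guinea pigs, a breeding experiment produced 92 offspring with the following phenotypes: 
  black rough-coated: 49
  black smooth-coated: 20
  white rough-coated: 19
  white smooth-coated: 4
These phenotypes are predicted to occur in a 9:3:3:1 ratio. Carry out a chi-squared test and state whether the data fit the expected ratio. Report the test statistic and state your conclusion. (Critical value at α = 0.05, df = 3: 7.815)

Total ratio parts = 16. Expected numbers out of 92:
  black rough-coated: 92 × 9/16 = 51.75
  black smooth-coated: 92 × 3/16 = 17.25
  white rough-coated: 92 × 3/16 = 17.25
  white smooth-coated: 92 × 1/16 = 5.75
χ² = Σ (O − E)² / E
  black rough-coated: (49 − 51.75)² / 51.75 = 0.1461
  black smooth-coated: (20 − 17.25)² / 17.25 = 0.4384
  white rough-coated: (19 − 17.25)² / 17.25 = 0.1775
  white smooth-coated: (4 − 5.75)² / 5.75 = 0.5326
χ² = 0.1461 + 0.4384 + 0.1775 + 0.5326 = 1.2946 ≈ 1.295
Degrees of freedom = 4 − 1 = 3; critical value at α = 0.05 is 7.815.
Since 1.295 < 7.815, we fail to reject the null hypothesis — the data are consistent with the 9:3:3:1 ratio.

1.295; consistent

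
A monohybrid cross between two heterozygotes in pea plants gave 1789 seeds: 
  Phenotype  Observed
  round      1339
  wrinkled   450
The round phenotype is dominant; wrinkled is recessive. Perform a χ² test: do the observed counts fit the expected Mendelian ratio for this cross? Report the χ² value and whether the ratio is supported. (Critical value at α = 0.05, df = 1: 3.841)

For a monohybrid cross between heterozygotes with complete dominance, the expected phenotypic ratio is 3:1.
Expected counts for N = 1789 under a 3:1 ratio (total parts = 4):
  round: 1789 × 3/4 = 1341.75
  wrinkled: 1789 × 1/4 = 447.25
χ² = Σ (O − E)² / E
  round: (1339 − 1341.75)² / 1341.75 = 0.0056
  wrinkled: (450 − 447.25)² / 447.25 = 0.0169
χ² = 0.0056 + 0.0169 = 0.0225 ≈ 0.023
Degrees of freedom = 2 − 1 = 1; critical value at α = 0.05 is 3.841.
Since 0.023 < 3.841, we fail to reject the null hypothesis — the data are consistent with the 3:1 ratio.

0.023; consistent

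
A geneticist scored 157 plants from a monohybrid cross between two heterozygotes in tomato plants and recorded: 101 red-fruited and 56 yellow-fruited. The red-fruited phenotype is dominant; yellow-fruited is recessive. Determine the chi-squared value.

For a monohybrid cross between heterozygotes with complete dominance, the expected phenotypic ratio is 3:1.
Total ratio parts = 4. Expected numbers out of 157:
  red-fruited: 157 × 3/4 = 117.75
  yellow-fruited: 157 × 1/4 = 39.25
χ² = Σ (O − E)² / E
  red-fruited: (101 − 117.75)² / 117.75 = 2.3827
  yellow-fruited: (56 − 39.25)² / 39.25 = 7.1481
χ² = 2.3827 + 7.1481 = 9.5308 ≈ 9.531

9.531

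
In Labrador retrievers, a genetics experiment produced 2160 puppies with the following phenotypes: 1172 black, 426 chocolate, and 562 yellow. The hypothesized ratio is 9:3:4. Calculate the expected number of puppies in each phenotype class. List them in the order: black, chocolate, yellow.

1215, 405, 540

Expected counts for N = 2160 under a 9:3:4 ratio (total parts = 16):
  black: 2160 × 9/16 = 1215
  chocolate: 2160 × 3/16 = 405
  yellow: 2160 × 4/16 = 540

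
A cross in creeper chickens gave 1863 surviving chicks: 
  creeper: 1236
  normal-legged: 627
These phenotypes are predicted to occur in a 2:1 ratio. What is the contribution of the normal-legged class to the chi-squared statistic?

Total ratio parts = 3. Expected numbers out of 1863:
  creeper: 1863 × 2/3 = 1242
  normal-legged: 1863 × 1/3 = 621
Contribution of normal-legged: (627 − 621)² / 621 = 0.0580

0.058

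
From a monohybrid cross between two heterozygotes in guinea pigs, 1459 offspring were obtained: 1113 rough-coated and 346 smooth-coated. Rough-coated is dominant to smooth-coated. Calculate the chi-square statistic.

For a monohybrid cross between heterozygotes with complete dominance, the expected phenotypic ratio is 3:1.
Expected counts for N = 1459 under a 3:1 ratio (total parts = 4):
  rough-coated: 1459 × 3/4 = 1094.25
  smooth-coated: 1459 × 1/4 = 364.75
χ² = Σ (O − E)² / E
  rough-coated: (1113 − 1094.25)² / 1094.25 = 0.3213
  smooth-coated: (346 − 364.75)² / 364.75 = 0.9638
χ² = 0.3213 + 0.9638 = 1.2851 ≈ 1.285

1.285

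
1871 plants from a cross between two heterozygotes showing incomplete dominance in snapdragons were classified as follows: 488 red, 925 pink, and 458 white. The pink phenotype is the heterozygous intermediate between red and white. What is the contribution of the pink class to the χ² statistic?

0.118

With incomplete dominance, a heterozygote × heterozygote cross gives a 1:2:1 phenotypic ratio.
Expected counts for N = 1871 under a 1:2:1 ratio (total parts = 4):
  red: 1871 × 1/4 = 467.75
  pink: 1871 × 2/4 = 935.5
  white: 1871 × 1/4 = 467.75
Contribution of pink: (925 − 935.5)² / 935.5 = 0.1179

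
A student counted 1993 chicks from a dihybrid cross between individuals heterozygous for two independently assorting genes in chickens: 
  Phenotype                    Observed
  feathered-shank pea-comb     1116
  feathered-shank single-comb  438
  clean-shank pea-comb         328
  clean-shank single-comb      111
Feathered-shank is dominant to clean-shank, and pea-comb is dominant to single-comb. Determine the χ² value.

A dihybrid F₂ with independent assortment and complete dominance at both loci gives a 9:3:3:1 phenotypic ratio.
Under the 9:3:3:1 hypothesis (Σ ratio = 16, N = 1993):
  feathered-shank pea-comb: 1993 × 9/16 = 1121.0625
  feathered-shank single-comb: 1993 × 3/16 = 373.6875
  clean-shank pea-comb: 1993 × 3/16 = 373.6875
  clean-shank single-comb: 1993 × 1/16 = 124.5625
χ² = Σ (O − E)² / E
  feathered-shank pea-comb: (1116 − 1121.0625)² / 1121.0625 = 0.0229
  feathered-shank single-comb: (438 − 373.6875)² / 373.6875 = 11.0683
  clean-shank pea-comb: (328 − 373.6875)² / 373.6875 = 5.5858
  clean-shank single-comb: (111 − 124.5625)² / 124.5625 = 1.4767
χ² = 0.0229 + 11.0683 + 5.5858 + 1.4767 = 18.1537 ≈ 18.154

18.154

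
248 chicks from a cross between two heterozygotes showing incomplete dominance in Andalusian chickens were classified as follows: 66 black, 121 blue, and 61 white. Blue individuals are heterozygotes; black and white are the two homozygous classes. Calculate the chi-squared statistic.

0.347

With incomplete dominance, a heterozygote × heterozygote cross gives a 1:2:1 phenotypic ratio.
Under the 1:2:1 hypothesis (Σ ratio = 4, N = 248):
  black: 248 × 1/4 = 62
  blue: 248 × 2/4 = 124
  white: 248 × 1/4 = 62
χ² = Σ (O − E)² / E
  black: (66 − 62)² / 62 = 0.2581
  blue: (121 − 124)² / 124 = 0.0726
  white: (61 − 62)² / 62 = 0.0161
χ² = 0.2581 + 0.0726 + 0.0161 = 0.3468 ≈ 0.347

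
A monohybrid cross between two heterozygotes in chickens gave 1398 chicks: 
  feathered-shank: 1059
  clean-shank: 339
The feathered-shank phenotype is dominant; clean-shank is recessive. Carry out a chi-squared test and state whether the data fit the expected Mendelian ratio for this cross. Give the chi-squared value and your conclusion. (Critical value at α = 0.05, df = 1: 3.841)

0.421; consistent

For a monohybrid cross between heterozygotes with complete dominance, the expected phenotypic ratio is 3:1.
Under the 3:1 hypothesis (Σ ratio = 4, N = 1398):
  feathered-shank: 1398 × 3/4 = 1048.5
  clean-shank: 1398 × 1/4 = 349.5
χ² = Σ (O − E)² / E
  feathered-shank: (1059 − 1048.5)² / 1048.5 = 0.1052
  clean-shank: (339 − 349.5)² / 349.5 = 0.3155
χ² = 0.1052 + 0.3155 = 0.4207 ≈ 0.421
Degrees of freedom = 2 − 1 = 1; critical value at α = 0.05 is 3.841.
Since 0.421 < 3.841, we fail to reject the null hypothesis — the data are consistent with the 3:1 ratio.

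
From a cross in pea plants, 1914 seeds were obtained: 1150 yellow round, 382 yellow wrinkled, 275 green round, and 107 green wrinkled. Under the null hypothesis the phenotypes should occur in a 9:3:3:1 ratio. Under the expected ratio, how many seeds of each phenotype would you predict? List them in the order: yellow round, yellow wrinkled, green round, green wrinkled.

1076.625, 358.875, 358.875, 119.625

Total ratio parts = 16. Expected numbers out of 1914:
  yellow round: 1914 × 9/16 = 1076.625
  yellow wrinkled: 1914 × 3/16 = 358.875
  green round: 1914 × 3/16 = 358.875
  green wrinkled: 1914 × 1/16 = 119.625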